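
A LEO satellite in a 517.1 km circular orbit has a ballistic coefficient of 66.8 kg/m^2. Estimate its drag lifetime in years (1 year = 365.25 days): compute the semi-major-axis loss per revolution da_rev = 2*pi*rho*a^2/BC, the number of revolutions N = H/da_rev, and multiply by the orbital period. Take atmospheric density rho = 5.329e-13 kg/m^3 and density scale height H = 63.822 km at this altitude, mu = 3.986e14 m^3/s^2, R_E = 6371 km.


a = R_E + alt = 6888.1000 km = 6.8881e+06 m
da_rev = 2*pi*rho*a^2/BC = 2*pi*5.329e-13*(6.8881e+06)^2/66.8 = 2.378198 m per revolution
N = H/da_rev = 63822.0000 m / 2.378198 m = 26836.2851 revolutions
P = 2*pi*sqrt(a^3/mu) = 5689.3203 s
lifetime = N*P = 26836.2851 * 5689.3203 = 1.5268022e+08 s = 1767.1322 days
years = 1767.1322 / 365.25 = 4.8381 years

4.8381 years


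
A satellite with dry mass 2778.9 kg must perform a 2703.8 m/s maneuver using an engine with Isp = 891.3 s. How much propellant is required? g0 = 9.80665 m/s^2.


ve = Isp * g0 = 891.3 * 9.80665 = 8740.667145 m/s
mass ratio = exp(dv/ve) = exp(2703.8/8740.667145) = 1.36251963
m_prop = m_dry * (mr - 1) = 2778.9 * (1.36251963 - 1)
m_prop = 1007.4058 kg

1007.4058 kg


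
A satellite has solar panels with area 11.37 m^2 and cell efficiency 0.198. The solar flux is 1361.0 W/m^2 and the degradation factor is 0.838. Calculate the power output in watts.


P = area * eta * S * degradation
P = 11.37 * 0.198 * 1361.0 * 0.838
P = 2567.6026 W

2567.6026 W


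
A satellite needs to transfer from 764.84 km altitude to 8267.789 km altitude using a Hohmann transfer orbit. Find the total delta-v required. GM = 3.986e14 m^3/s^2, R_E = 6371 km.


r1 = 7135.8400 km = 7.13584e+06 m
r2 = 14638.7890 km = 1.4638789e+07 m
dv1 = sqrt(mu/r1)*(sqrt(2*r2/(r1+r2)) - 1) = 1192.5116 m/s
dv2 = sqrt(mu/r2)*(1 - sqrt(2*r1/(r1+r2))) = 993.6157 m/s
total dv = |dv1| + |dv2| = 1192.5116 + 993.6157 = 2186.1273 m/s = 2.1861 km/s

2.1861 km/s


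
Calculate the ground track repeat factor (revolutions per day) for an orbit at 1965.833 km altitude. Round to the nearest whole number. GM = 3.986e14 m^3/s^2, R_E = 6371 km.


r = 8.336833e+06 m
T = 2*pi*sqrt(r^3/mu) = 7575.5274 s = 126.2588 min
revs/day = 1440 / 126.2588 = 11.4051
Rounded: 11 revolutions per day

11 revolutions per day


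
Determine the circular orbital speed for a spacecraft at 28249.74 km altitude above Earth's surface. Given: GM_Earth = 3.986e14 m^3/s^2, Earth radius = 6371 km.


r = R_E + alt = 6371.0 + 28249.74 = 34620.7400 km = 3.462074e+07 m
v = sqrt(mu/r) = sqrt(3.986e14 / 3.462074e+07) = 3393.1298 m/s = 3.3931 km/s

3.3931 km/s


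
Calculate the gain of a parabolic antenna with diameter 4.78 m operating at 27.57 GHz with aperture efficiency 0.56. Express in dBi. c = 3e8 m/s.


lambda = c/f = 3e8 / 2.757e+10 = 0.01088139 m
G = eta*(pi*D/lambda)^2 = 0.56*(pi*4.78/0.01088139)^2
G = 1.0665337e+06 (linear)
G = 10*log10(1.0665337e+06) = 60.2797 dBi

60.2797 dBi


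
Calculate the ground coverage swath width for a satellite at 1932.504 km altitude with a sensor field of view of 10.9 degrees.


FOV = 10.9 deg = 0.1902409 rad
swath = 2 * alt * tan(FOV/2) = 2 * 1932.504 * tan(0.09512044)
swath = 2 * 1932.504 * 0.09540837
swath = 368.7541 km

368.7541 km


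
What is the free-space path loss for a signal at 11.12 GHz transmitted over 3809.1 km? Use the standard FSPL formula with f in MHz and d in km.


f = 11.12 GHz = 11120.0000 MHz
d = 3809.1 km
FSPL = 32.44 + 20*log10(11120.0000) + 20*log10(3809.1)
FSPL = 32.44 + 80.9221 + 71.6164
FSPL = 184.9785 dB

184.9785 dB


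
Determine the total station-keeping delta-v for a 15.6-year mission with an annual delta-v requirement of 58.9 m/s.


dV = rate * years = 58.9 * 15.6
dV = 918.8400 m/s

918.8400 m/s


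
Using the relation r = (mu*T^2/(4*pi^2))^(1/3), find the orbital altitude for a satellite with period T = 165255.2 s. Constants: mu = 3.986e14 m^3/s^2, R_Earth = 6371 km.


T = 165255.2 s
r = (mu*T^2/(4*pi^2))^(1/3) = (3.986e14 * 165255.2^2 / (4*pi^2))^(1/3)
r = 6.5087253e+07 m = 65087.2529 km
alt = r - R_E = 65087.2529 - 6371 = 58716.2529 km

58716.2529 km


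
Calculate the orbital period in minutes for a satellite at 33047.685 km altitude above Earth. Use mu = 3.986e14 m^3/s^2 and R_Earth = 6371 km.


r = 39418.6850 km = 3.9418685e+07 m
T = 2*pi*sqrt(r^3/mu) = 2*pi*sqrt(6.1250043e+22 / 3.986e14)
T = 77886.9001 s = 1298.1150 min

1298.1150 minutes


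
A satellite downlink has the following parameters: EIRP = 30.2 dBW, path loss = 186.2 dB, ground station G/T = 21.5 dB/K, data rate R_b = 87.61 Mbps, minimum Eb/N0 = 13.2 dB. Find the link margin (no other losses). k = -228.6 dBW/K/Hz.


C/N0 = EIRP - FSPL + G/T - k = 30.2 - 186.2 + 21.5 - (-228.6)
C/N0 = 94.1000 dB-Hz
R_b = 87.61 Mbps = 8.761e+07 bps -> 10*log10(R_b) = 79.4255 dB-Hz
Eb/N0 = C/N0 - 10*log10(R_b) = 94.1000 - 79.4255 = 14.6745 dB
Margin = Eb/N0 - Eb/N0_req = 14.6745 - 13.2 = 1.4745 dB (link closes)

1.4745 dB


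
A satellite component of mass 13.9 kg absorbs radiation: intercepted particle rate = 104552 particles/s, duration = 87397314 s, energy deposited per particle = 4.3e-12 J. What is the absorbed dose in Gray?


Total energy deposited = rate * time * E_per
  = 104552 * 87397314 * 4.3e-12 = 39.2915 J
Dose = E_total / mass = 39.2915 / 13.9
Dose = 2.8267 Gy

2.8267 Gy


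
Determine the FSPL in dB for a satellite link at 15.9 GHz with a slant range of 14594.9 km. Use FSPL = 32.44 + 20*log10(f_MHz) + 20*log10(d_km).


f = 15.9 GHz = 15900.0000 MHz
d = 14594.9 km
FSPL = 32.44 + 20*log10(15900.0000) + 20*log10(14594.9)
FSPL = 32.44 + 84.0279 + 83.2840
FSPL = 199.7520 dB

199.7520 dB


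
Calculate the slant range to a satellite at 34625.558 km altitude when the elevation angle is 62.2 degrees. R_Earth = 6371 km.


h = 34625.558 km, el = 62.2 deg
d = -R_E*sin(el) + sqrt((R_E*sin(el))^2 + 2*R_E*h + h^2)
d = -6371.0000*sin(1.0856) + sqrt((6371.0000*0.884581)^2 + 2*6371.0000*34625.558 + 34625.558^2)
d = 35253.0721 km

35253.0721 km


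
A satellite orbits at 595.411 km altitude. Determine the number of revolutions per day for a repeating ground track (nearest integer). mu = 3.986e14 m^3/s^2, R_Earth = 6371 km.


r = 6.966411e+06 m
T = 2*pi*sqrt(r^3/mu) = 5786.6186 s = 96.4436 min
revs/day = 1440 / 96.4436 = 14.9310
Rounded: 15 revolutions per day

15 revolutions per day


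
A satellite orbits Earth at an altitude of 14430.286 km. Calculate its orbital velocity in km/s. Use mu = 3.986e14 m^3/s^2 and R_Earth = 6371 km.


r = R_E + alt = 6371.0 + 14430.286 = 20801.2860 km = 2.0801286e+07 m
v = sqrt(mu/r) = sqrt(3.986e14 / 2.0801286e+07) = 4377.4738 m/s = 4.3775 km/s

4.3775 km/s


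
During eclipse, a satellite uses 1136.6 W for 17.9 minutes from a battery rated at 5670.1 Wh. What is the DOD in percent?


E_used = P * t / 60 = 1136.6 * 17.9 / 60 = 339.0857 Wh
DOD = E_used / E_total * 100 = 339.0857 / 5670.1 * 100
DOD = 5.9802 %

5.9802 %


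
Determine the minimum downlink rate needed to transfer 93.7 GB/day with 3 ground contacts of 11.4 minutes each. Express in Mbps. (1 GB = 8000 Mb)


total contact time = 3 * 11.4 * 60 = 2052.0000 s
data = 93.7 GB = 749600.0000 Mb
rate = 749600.0000 / 2052.0000 = 365.3021 Mbps

365.3021 Mbps


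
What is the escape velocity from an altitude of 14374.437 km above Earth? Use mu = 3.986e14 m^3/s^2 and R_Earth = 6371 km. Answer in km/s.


r = 6371.0 + 14374.437 = 20745.4370 km = 2.0745437e+07 m
v_esc = sqrt(2*mu/r) = sqrt(2*3.986e14 / 2.0745437e+07)
v_esc = 6199.0102 m/s = 6.1990 km/s

6.1990 km/s


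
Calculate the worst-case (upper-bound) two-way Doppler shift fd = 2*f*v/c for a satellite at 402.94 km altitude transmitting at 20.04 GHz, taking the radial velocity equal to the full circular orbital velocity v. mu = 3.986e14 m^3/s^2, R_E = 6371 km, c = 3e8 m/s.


r = 6.77394e+06 m
v = sqrt(mu/r) = 7670.9292 m/s (worst-case radial velocity)
f = 20.04 GHz = 2.004e+10 Hz
fd = 2*f*v/c = 2*2.004e+10*7670.9292/3.0e+08
fd = 1.0248361e+06 Hz

1.0248e+06 Hz


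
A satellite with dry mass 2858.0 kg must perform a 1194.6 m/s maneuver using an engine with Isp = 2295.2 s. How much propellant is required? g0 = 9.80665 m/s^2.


ve = Isp * g0 = 2295.2 * 9.80665 = 22508.223080 m/s
mass ratio = exp(dv/ve) = exp(1194.6/22508.223080) = 1.05450761
m_prop = m_dry * (mr - 1) = 2858.0 * (1.05450761 - 1)
m_prop = 155.7827 kg

155.7827 kg


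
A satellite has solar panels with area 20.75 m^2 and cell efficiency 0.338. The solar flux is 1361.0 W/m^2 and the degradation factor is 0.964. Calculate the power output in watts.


P = area * eta * S * degradation
P = 20.75 * 0.338 * 1361.0 * 0.964
P = 9201.7401 W

9201.7401 W


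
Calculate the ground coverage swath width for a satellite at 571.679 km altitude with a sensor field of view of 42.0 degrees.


FOV = 42.0 deg = 0.7330383 rad
swath = 2 * alt * tan(FOV/2) = 2 * 571.679 * tan(0.3665191)
swath = 2 * 571.679 * 0.383864
swath = 438.8940 km

438.8940 km


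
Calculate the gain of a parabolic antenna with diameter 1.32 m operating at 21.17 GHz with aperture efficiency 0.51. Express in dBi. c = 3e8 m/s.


lambda = c/f = 3e8 / 2.117e+10 = 0.014171 m
G = eta*(pi*D/lambda)^2 = 0.51*(pi*1.32/0.014171)^2
G = 43673.3987 (linear)
G = 10*log10(43673.3987) = 46.4022 dBi

46.4022 dBi


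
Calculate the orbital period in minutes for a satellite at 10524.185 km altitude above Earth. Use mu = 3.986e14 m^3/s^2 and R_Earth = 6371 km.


r = 16895.1850 km = 1.6895185e+07 m
T = 2*pi*sqrt(r^3/mu) = 2*pi*sqrt(4.8226845e+21 / 3.986e14)
T = 21855.2435 s = 364.2541 min

364.2541 minutes


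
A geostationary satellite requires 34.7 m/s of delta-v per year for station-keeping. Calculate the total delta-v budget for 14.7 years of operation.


dV = rate * years = 34.7 * 14.7
dV = 510.0900 m/s

510.0900 m/s


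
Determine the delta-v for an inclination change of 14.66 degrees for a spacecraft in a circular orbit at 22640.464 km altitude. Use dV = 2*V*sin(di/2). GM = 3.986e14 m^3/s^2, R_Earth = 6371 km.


r = 29011.4640 km = 2.9011464e+07 m
V = sqrt(mu/r) = 3706.6692 m/s
di = 14.66 deg = 0.2558653 rad
dV = 2*V*sin(di/2) = 2*3706.6692*sin(0.1279326)
dV = 945.8230 m/s = 0.945823 km/s

0.9458 km/s


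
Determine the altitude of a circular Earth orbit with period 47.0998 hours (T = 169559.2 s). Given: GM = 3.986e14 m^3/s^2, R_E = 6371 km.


T = 169559.2 s
r = (mu*T^2/(4*pi^2))^(1/3) = (3.986e14 * 169559.2^2 / (4*pi^2))^(1/3)
r = 6.6212516e+07 m = 66212.5161 km
alt = r - R_E = 66212.5161 - 6371 = 59841.5161 km

59841.5161 km


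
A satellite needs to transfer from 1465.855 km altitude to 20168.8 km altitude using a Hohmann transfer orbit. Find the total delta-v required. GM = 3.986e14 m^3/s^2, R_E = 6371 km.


r1 = 7836.8550 km = 7.836855e+06 m
r2 = 26539.8000 km = 2.65398e+07 m
dv1 = sqrt(mu/r1)*(sqrt(2*r2/(r1+r2)) - 1) = 1730.1826 m/s
dv2 = sqrt(mu/r2)*(1 - sqrt(2*r1/(r1+r2))) = 1258.6089 m/s
total dv = |dv1| + |dv2| = 1730.1826 + 1258.6089 = 2988.7915 m/s = 2.9888 km/s

2.9888 km/s


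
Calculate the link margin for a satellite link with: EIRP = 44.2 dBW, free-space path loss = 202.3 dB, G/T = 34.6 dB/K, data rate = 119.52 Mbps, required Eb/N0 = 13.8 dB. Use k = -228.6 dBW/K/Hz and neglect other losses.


C/N0 = EIRP - FSPL + G/T - k = 44.2 - 202.3 + 34.6 - (-228.6)
C/N0 = 105.1000 dB-Hz
R_b = 119.52 Mbps = 1.1952e+08 bps -> 10*log10(R_b) = 80.7744 dB-Hz
Eb/N0 = C/N0 - 10*log10(R_b) = 105.1000 - 80.7744 = 24.3256 dB
Margin = Eb/N0 - Eb/N0_req = 24.3256 - 13.8 = 10.5256 dB (link closes)

10.5256 dB


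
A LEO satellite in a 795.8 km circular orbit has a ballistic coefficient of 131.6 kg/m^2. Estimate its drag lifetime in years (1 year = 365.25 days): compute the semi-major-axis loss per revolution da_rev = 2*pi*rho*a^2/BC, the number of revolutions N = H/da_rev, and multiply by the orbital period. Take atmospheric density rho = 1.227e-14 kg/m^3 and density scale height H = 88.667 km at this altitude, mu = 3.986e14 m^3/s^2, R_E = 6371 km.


a = R_E + alt = 7166.8000 km = 7.1668e+06 m
da_rev = 2*pi*rho*a^2/BC = 2*pi*1.227e-14*(7.1668e+06)^2/131.6 = 0.0300897869 m per revolution
N = H/da_rev = 88667.0000 m / 0.0300897869 m = 2.9467474e+06 revolutions
P = 2*pi*sqrt(a^3/mu) = 6038.0840 s
lifetime = N*P = 2.9467474e+06 * 6038.0840 = 1.7792708e+10 s = 205934.1203 days
years = 205934.1203 / 365.25 = 563.8169 years

563.8169 years


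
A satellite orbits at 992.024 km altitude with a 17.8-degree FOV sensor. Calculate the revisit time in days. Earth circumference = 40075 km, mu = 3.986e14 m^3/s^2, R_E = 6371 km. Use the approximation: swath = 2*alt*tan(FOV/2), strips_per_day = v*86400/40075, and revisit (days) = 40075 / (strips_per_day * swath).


swath = 2*992.024*tan(0.1553343) = 310.6936 km
v = sqrt(mu/r) = 7357.6740 m/s = 7.3577 km/s
strips/day = v*86400/40075 = 7.3577*86400/40075 = 15.8628
coverage/day = strips * swath = 15.8628 * 310.6936 = 4928.4811 km
revisit = 40075 / 4928.4811 = 8.1313 days

8.1313 days


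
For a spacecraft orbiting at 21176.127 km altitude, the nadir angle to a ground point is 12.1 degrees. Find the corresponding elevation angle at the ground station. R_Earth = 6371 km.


r = R_E + alt = 27547.1270 km
Law of sines in the satellite / Earth-center / ground-point triangle:
  sin(nadir)/R_E = sin(90 + el)/r  =>  cos(el) = (r/R_E)*sin(nadir)
cos(el) = (27547.1270 / 6371.0000) * sin(12.1 deg) = 0.9063552
el = arccos(0.9063552) = 24.9936 deg
(Earth-central angle = 90 - nadir - el = 52.9064 deg)

24.9936 degrees


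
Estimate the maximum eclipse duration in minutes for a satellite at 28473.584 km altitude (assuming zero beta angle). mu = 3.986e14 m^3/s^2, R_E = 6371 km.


r = 34844.5840 km
T = 1078.8545 min
Eclipse fraction = arcsin(R_E/r)/pi = arcsin(6371.0000/34844.5840)/pi
= arcsin(0.1828405)/pi = 0.05852918
Eclipse duration = 0.05852918 * 1078.8545 = 63.1445 min

63.1445 minutes


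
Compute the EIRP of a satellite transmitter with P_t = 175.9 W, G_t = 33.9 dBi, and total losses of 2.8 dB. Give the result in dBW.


Pt = 175.9 W = 22.4527 dBW
EIRP = Pt_dBW + Gt - losses = 22.4527 + 33.9 - 2.8 = 53.5527 dBW

53.5527 dBW


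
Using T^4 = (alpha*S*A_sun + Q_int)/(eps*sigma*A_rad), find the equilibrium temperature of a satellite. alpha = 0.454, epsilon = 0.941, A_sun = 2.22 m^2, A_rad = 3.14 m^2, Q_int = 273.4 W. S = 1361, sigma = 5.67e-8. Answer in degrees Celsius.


Numerator = alpha*S*A_sun + Q_int = 0.454*1361*2.22 + 273.4 = 1645.1247 W
Denominator = eps*sigma*A_rad = 0.941*5.67e-8*3.14 = 1.6753376e-07 W/K^4
T^4 = 9.8196608e+09 K^4
T = 314.7923 K = 41.6423 C

41.6423 degrees Celsius


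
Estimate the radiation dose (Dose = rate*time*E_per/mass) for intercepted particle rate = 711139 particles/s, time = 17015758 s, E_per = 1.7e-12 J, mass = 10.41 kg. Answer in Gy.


Total energy deposited = rate * time * E_per
  = 711139 * 17015758 * 1.7e-12 = 20.5710 J
Dose = E_total / mass = 20.5710 / 10.41
Dose = 1.9761 Gy

1.9761 Gy


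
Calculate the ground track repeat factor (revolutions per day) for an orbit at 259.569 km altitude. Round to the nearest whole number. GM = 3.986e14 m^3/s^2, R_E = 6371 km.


r = 6.630569e+06 m
T = 2*pi*sqrt(r^3/mu) = 5373.2546 s = 89.5542 min
revs/day = 1440 / 89.5542 = 16.0796
Rounded: 16 revolutions per day

16 revolutions per day


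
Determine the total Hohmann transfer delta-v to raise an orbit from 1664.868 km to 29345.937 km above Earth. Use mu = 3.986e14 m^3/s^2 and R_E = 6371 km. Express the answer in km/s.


r1 = 8035.8680 km = 8.035868e+06 m
r2 = 35716.9370 km = 3.5716937e+07 m
dv1 = sqrt(mu/r1)*(sqrt(2*r2/(r1+r2)) - 1) = 1956.2363 m/s
dv2 = sqrt(mu/r2)*(1 - sqrt(2*r1/(r1+r2))) = 1315.9576 m/s
total dv = |dv1| + |dv2| = 1956.2363 + 1315.9576 = 3272.1939 m/s = 3.2722 km/s

3.2722 km/s


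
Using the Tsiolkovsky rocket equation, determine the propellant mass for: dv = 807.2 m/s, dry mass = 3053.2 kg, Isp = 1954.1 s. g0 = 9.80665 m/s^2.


ve = Isp * g0 = 1954.1 * 9.80665 = 19163.174765 m/s
mass ratio = exp(dv/ve) = exp(807.2/19163.174765) = 1.04302220
m_prop = m_dry * (mr - 1) = 3053.2 * (1.04302220 - 1)
m_prop = 131.3554 kg

131.3554 kg


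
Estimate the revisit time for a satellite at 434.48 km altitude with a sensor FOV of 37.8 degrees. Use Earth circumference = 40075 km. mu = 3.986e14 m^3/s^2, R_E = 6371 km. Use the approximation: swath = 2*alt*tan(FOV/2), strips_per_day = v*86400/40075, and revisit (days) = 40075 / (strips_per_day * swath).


swath = 2*434.48*tan(0.3298672) = 297.5115 km
v = sqrt(mu/r) = 7653.1331 m/s = 7.6531 km/s
strips/day = v*86400/40075 = 7.6531*86400/40075 = 16.4998
coverage/day = strips * swath = 16.4998 * 297.5115 = 4908.8894 km
revisit = 40075 / 4908.8894 = 8.1638 days

8.1638 days


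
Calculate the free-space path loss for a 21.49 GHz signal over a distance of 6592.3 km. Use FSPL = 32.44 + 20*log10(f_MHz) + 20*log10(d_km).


f = 21.49 GHz = 21490.0000 MHz
d = 6592.3 km
FSPL = 32.44 + 20*log10(21490.0000) + 20*log10(6592.3)
FSPL = 32.44 + 86.6447 + 76.3807
FSPL = 195.4655 dB

195.4655 dB


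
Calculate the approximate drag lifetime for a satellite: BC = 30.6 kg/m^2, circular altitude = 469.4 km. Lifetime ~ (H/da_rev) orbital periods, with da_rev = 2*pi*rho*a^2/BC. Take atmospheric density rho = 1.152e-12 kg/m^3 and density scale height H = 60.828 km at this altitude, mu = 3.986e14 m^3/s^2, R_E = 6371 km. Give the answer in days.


a = R_E + alt = 6840.4000 km = 6.8404e+06 m
da_rev = 2*pi*rho*a^2/BC = 2*pi*1.152e-12*(6.8404e+06)^2/30.6 = 11.068121 m per revolution
N = H/da_rev = 60828.0000 m / 11.068121 m = 5495.7835 revolutions
P = 2*pi*sqrt(a^3/mu) = 5630.3251 s
lifetime = N*P = 5495.7835 * 5630.3251 = 3.0943048e+07 s = 358.1371 days

358.1371 days


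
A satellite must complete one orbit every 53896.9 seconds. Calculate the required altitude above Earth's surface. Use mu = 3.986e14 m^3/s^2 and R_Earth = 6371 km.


T = 53896.9 s
r = (mu*T^2/(4*pi^2))^(1/3) = (3.986e14 * 53896.9^2 / (4*pi^2))^(1/3)
r = 3.0839101e+07 m = 30839.1011 km
alt = r - R_E = 30839.1011 - 6371 = 24468.1011 km

24468.1011 km


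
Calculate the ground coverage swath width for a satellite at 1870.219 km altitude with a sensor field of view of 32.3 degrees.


FOV = 32.3 deg = 0.5637413 rad
swath = 2 * alt * tan(FOV/2) = 2 * 1870.219 * tan(0.2818707)
swath = 2 * 1870.219 * 0.2895808
swath = 1083.1589 km

1083.1589 km


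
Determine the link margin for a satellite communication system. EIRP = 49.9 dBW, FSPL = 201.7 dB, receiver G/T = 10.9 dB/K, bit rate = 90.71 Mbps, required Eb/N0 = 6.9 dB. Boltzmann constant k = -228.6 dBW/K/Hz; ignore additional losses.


C/N0 = EIRP - FSPL + G/T - k = 49.9 - 201.7 + 10.9 - (-228.6)
C/N0 = 87.7000 dB-Hz
R_b = 90.71 Mbps = 9.071e+07 bps -> 10*log10(R_b) = 79.5766 dB-Hz
Eb/N0 = C/N0 - 10*log10(R_b) = 87.7000 - 79.5766 = 8.1234 dB
Margin = Eb/N0 - Eb/N0_req = 8.1234 - 6.9 = 1.2234 dB (link closes)

1.2234 dB


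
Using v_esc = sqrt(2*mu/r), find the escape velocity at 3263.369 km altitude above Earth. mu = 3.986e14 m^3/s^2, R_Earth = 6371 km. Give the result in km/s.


r = 6371.0 + 3263.369 = 9634.3690 km = 9.634369e+06 m
v_esc = sqrt(2*mu/r) = sqrt(2*3.986e14 / 9.634369e+06)
v_esc = 9096.4515 m/s = 9.0965 km/s

9.0965 km/s


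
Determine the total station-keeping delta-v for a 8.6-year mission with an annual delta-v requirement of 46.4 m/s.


dV = rate * years = 46.4 * 8.6
dV = 399.0400 m/s

399.0400 m/s


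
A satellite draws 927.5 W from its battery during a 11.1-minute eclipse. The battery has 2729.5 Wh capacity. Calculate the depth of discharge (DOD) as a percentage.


E_used = P * t / 60 = 927.5 * 11.1 / 60 = 171.5875 Wh
DOD = E_used / E_total * 100 = 171.5875 / 2729.5 * 100
DOD = 6.2864 %

6.2864 %


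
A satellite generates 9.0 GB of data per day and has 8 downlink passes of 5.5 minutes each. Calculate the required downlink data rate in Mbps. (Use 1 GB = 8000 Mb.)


total contact time = 8 * 5.5 * 60 = 2640.0000 s
data = 9.0 GB = 72000.0000 Mb
rate = 72000.0000 / 2640.0000 = 27.2727 Mbps

27.2727 Mbps


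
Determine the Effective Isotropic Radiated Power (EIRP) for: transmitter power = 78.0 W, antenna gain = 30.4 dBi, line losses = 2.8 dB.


Pt = 78.0 W = 18.9209 dBW
EIRP = Pt_dBW + Gt - losses = 18.9209 + 30.4 - 2.8 = 46.5209 dBW

46.5209 dBW


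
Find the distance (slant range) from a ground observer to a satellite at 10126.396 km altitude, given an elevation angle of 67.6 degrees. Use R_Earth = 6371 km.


h = 10126.396 km, el = 67.6 deg
d = -R_E*sin(el) + sqrt((R_E*sin(el))^2 + 2*R_E*h + h^2)
d = -6371.0000*sin(1.1798) + sqrt((6371.0000*0.924546)^2 + 2*6371.0000*10126.396 + 10126.396^2)
d = 10427.4948 km

10427.4948 km


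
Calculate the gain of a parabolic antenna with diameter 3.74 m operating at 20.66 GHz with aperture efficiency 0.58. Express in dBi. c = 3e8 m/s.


lambda = c/f = 3e8 / 2.066e+10 = 0.01452081 m
G = eta*(pi*D/lambda)^2 = 0.58*(pi*3.74/0.01452081)^2
G = 379742.3803 (linear)
G = 10*log10(379742.3803) = 55.7949 dBi

55.7949 dBi


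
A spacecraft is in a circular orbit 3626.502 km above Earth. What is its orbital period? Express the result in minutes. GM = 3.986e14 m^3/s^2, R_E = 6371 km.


r = 9997.5020 km = 9.997502e+06 m
T = 2*pi*sqrt(r^3/mu) = 2*pi*sqrt(9.9925079e+20 / 3.986e14)
T = 9948.2908 s = 165.8048 min

165.8048 minutes


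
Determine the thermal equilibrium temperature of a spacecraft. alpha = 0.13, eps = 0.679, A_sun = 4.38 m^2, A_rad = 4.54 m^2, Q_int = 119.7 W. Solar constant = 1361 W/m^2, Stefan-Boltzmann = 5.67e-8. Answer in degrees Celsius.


Numerator = alpha*S*A_sun + Q_int = 0.13*1361*4.38 + 119.7 = 894.6534 W
Denominator = eps*sigma*A_rad = 0.679*5.67e-8*4.54 = 1.7478682e-07 W/K^4
T^4 = 5.1185403e+09 K^4
T = 267.4771 K = -5.6729 C

-5.6729 degrees Celsius


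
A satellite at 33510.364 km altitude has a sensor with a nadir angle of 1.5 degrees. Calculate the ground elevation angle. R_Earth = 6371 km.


r = R_E + alt = 39881.3640 km
Law of sines in the satellite / Earth-center / ground-point triangle:
  sin(nadir)/R_E = sin(90 + el)/r  =>  cos(el) = (r/R_E)*sin(nadir)
cos(el) = (39881.3640 / 6371.0000) * sin(1.5 deg) = 0.1638632
el = arccos(0.1638632) = 80.5688 deg
(Earth-central angle = 90 - nadir - el = 7.9312 deg)

80.5688 degrees


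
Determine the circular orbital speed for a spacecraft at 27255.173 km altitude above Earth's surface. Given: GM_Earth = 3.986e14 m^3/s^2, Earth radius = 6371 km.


r = R_E + alt = 6371.0 + 27255.173 = 33626.1730 km = 3.3626173e+07 m
v = sqrt(mu/r) = sqrt(3.986e14 / 3.3626173e+07) = 3442.9437 m/s = 3.4429 km/s

3.4429 km/s


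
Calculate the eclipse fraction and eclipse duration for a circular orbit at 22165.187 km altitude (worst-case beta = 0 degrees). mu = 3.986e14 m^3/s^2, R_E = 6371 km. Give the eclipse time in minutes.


r = 28536.1870 km
T = 799.5652 min
Eclipse fraction = arcsin(R_E/r)/pi = arcsin(6371.0000/28536.1870)/pi
= arcsin(0.2232604)/pi = 0.07167002
Eclipse duration = 0.07167002 * 799.5652 = 57.3049 min

57.3049 minutes


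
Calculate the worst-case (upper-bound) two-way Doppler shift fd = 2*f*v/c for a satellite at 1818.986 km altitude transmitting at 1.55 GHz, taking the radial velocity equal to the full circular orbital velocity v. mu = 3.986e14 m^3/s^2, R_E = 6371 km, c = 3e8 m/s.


r = 8.189986e+06 m
v = sqrt(mu/r) = 6976.3308 m/s (worst-case radial velocity)
f = 1.55 GHz = 1.55e+09 Hz
fd = 2*f*v/c = 2*1.55e+09*6976.3308/3.0e+08
fd = 72088.7519 Hz

72088.7519 Hz


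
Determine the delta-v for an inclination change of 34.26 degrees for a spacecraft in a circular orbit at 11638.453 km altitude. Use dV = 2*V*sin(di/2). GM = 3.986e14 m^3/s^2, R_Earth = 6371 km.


r = 18009.4530 km = 1.8009453e+07 m
V = sqrt(mu/r) = 4704.5532 m/s
di = 34.26 deg = 0.5979498 rad
dV = 2*V*sin(di/2) = 2*4704.5532*sin(0.2989749)
dV = 2771.3651 m/s = 2.7714 km/s

2.7714 km/s


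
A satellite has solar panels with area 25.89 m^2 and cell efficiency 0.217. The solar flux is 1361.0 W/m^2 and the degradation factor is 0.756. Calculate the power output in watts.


P = area * eta * S * degradation
P = 25.89 * 0.217 * 1361.0 * 0.756
P = 5780.5838 W

5780.5838 W


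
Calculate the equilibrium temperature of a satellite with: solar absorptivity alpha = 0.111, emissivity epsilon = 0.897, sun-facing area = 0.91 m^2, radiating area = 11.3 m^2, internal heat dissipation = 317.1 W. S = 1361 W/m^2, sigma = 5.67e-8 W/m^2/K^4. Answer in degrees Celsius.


Numerator = alpha*S*A_sun + Q_int = 0.111*1361*0.91 + 317.1 = 454.5746 W
Denominator = eps*sigma*A_rad = 0.897*5.67e-8*11.3 = 5.7471687e-07 W/K^4
T^4 = 7.90954e+08 K^4
T = 167.7018 K = -105.4482 C

-105.4482 degrees Celsius


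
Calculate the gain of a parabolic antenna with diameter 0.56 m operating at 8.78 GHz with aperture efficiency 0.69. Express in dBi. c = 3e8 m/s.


lambda = c/f = 3e8 / 8.78e+09 = 0.03416856 m
G = eta*(pi*D/lambda)^2 = 0.69*(pi*0.56/0.03416856)^2
G = 1829.2430 (linear)
G = 10*log10(1829.2430) = 32.6227 dBi

32.6227 dBi


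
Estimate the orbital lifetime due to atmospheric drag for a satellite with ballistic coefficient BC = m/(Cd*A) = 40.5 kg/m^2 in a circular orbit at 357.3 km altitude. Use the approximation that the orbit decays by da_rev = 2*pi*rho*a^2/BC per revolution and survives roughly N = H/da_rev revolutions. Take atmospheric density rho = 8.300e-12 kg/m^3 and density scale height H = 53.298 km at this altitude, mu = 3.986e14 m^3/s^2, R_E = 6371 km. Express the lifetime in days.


a = R_E + alt = 6728.3000 km = 6.7283e+06 m
da_rev = 2*pi*rho*a^2/BC = 2*pi*8.300e-12*(6.7283e+06)^2/40.5 = 58.292628 m per revolution
N = H/da_rev = 53298.0000 m / 58.292628 m = 914.3180 revolutions
P = 2*pi*sqrt(a^3/mu) = 5492.4896 s
lifetime = N*P = 914.3180 * 5492.4896 = 5.0218822e+06 s = 58.1236 days

58.1236 days


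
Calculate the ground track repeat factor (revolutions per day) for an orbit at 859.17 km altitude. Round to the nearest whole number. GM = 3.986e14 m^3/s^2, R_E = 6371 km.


r = 7.23017e+06 m
T = 2*pi*sqrt(r^3/mu) = 6118.3453 s = 101.9724 min
revs/day = 1440 / 101.9724 = 14.1215
Rounded: 14 revolutions per day

14 revolutions per day


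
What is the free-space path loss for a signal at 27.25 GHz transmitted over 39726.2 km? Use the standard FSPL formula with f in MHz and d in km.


f = 27.25 GHz = 27250.0000 MHz
d = 39726.2 km
FSPL = 32.44 + 20*log10(27250.0000) + 20*log10(39726.2)
FSPL = 32.44 + 88.7073 + 91.9815
FSPL = 213.1289 dB

213.1289 dB


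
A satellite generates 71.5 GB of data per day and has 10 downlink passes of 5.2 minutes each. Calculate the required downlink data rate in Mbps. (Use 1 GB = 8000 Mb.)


total contact time = 10 * 5.2 * 60 = 3120.0000 s
data = 71.5 GB = 572000.0000 Mb
rate = 572000.0000 / 3120.0000 = 183.3333 Mbps

183.3333 Mbps


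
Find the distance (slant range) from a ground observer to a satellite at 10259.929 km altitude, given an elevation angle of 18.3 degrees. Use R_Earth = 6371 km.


h = 10259.929 km, el = 18.3 deg
d = -R_E*sin(el) + sqrt((R_E*sin(el))^2 + 2*R_E*h + h^2)
d = -6371.0000*sin(0.3193953) + sqrt((6371.0000*0.3139925)^2 + 2*6371.0000*10259.929 + 10259.929^2)
d = 13491.4856 km

13491.4856 km


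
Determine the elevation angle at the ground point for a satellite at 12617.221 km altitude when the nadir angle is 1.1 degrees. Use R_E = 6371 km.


r = R_E + alt = 18988.2210 km
Law of sines in the satellite / Earth-center / ground-point triangle:
  sin(nadir)/R_E = sin(90 + el)/r  =>  cos(el) = (r/R_E)*sin(nadir)
cos(el) = (18988.2210 / 6371.0000) * sin(1.1 deg) = 0.05721634
el = arccos(0.05721634) = 86.7200 deg
(Earth-central angle = 90 - nadir - el = 2.1800 deg)

86.7200 degrees


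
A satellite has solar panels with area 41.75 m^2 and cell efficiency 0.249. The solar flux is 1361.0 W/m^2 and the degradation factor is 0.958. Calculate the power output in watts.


P = area * eta * S * degradation
P = 41.75 * 0.249 * 1361.0 * 0.958
P = 13554.3739 W

13554.3739 W


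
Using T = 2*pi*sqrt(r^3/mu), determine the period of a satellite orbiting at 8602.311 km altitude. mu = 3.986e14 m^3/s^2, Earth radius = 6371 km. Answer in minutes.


r = 14973.3110 km = 1.4973311e+07 m
T = 2*pi*sqrt(r^3/mu) = 2*pi*sqrt(3.357017e+21 / 3.986e14)
T = 18234.2535 s = 303.9042 min

303.9042 minutes


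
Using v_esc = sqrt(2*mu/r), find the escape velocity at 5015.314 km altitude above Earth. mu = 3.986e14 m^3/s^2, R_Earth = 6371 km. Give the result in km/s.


r = 6371.0 + 5015.314 = 11386.3140 km = 1.1386314e+07 m
v_esc = sqrt(2*mu/r) = sqrt(2*3.986e14 / 1.1386314e+07)
v_esc = 8367.4296 m/s = 8.3674 km/s

8.3674 km/s


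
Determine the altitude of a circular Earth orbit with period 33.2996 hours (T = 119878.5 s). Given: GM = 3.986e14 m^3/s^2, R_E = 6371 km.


T = 119878.5 s
r = (mu*T^2/(4*pi^2))^(1/3) = (3.986e14 * 119878.5^2 / (4*pi^2))^(1/3)
r = 5.2547661e+07 m = 52547.6606 km
alt = r - R_E = 52547.6606 - 6371 = 46176.6606 km

46176.6606 km


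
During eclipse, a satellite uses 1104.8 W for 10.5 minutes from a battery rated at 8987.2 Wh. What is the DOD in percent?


E_used = P * t / 60 = 1104.8 * 10.5 / 60 = 193.3400 Wh
DOD = E_used / E_total * 100 = 193.3400 / 8987.2 * 100
DOD = 2.1513 %

2.1513 %


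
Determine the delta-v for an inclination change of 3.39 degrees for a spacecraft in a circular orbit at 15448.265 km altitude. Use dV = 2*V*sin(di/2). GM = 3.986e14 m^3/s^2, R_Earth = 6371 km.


r = 21819.2650 km = 2.1819265e+07 m
V = sqrt(mu/r) = 4274.1385 m/s
di = 3.39 deg = 0.05916666 rad
dV = 2*V*sin(di/2) = 2*4274.1385*sin(0.02958333)
dV = 252.8496 m/s = 0.2528496 km/s

0.2528 km/s


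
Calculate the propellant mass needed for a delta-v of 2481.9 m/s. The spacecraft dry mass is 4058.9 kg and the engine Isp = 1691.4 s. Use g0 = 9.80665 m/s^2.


ve = Isp * g0 = 1691.4 * 9.80665 = 16586.967810 m/s
mass ratio = exp(dv/ve) = exp(2481.9/16586.967810) = 1.16140388
m_prop = m_dry * (mr - 1) = 4058.9 * (1.16140388 - 1)
m_prop = 655.1222 kg

655.1222 kg


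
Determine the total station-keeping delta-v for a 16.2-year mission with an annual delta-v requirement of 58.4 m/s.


dV = rate * years = 58.4 * 16.2
dV = 946.0800 m/s

946.0800 m/s


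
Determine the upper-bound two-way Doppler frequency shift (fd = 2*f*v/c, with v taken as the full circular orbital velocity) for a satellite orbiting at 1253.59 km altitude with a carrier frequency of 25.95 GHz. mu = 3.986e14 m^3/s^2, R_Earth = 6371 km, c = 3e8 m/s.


r = 7.62459e+06 m
v = sqrt(mu/r) = 7230.3680 m/s (worst-case radial velocity)
f = 25.95 GHz = 2.595e+10 Hz
fd = 2*f*v/c = 2*2.595e+10*7230.3680/3.0e+08
fd = 1.2508537e+06 Hz

1.2509e+06 Hz


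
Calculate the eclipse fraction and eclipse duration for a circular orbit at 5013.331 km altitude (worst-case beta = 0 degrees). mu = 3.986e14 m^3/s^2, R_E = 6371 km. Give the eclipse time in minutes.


r = 11384.3310 km
T = 201.4750 min
Eclipse fraction = arcsin(R_E/r)/pi = arcsin(6371.0000/11384.3310)/pi
= arcsin(0.5596288)/pi = 0.1890563
Eclipse duration = 0.1890563 * 201.4750 = 38.0901 min

38.0901 minutes


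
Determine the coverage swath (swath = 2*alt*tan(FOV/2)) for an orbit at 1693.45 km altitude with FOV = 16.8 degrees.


FOV = 16.8 deg = 0.2932153 rad
swath = 2 * alt * tan(FOV/2) = 2 * 1693.45 * tan(0.1466077)
swath = 2 * 1693.45 * 0.1476672
swath = 500.1339 km

500.1339 km


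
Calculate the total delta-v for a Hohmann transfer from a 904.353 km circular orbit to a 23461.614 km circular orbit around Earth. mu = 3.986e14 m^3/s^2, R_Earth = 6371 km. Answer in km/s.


r1 = 7275.3530 km = 7.275353e+06 m
r2 = 29832.6140 km = 2.9832614e+07 m
dv1 = sqrt(mu/r1)*(sqrt(2*r2/(r1+r2)) - 1) = 1983.8708 m/s
dv2 = sqrt(mu/r2)*(1 - sqrt(2*r1/(r1+r2))) = 1366.3753 m/s
total dv = |dv1| + |dv2| = 1983.8708 + 1366.3753 = 3350.2462 m/s = 3.3502 km/s

3.3502 km/s


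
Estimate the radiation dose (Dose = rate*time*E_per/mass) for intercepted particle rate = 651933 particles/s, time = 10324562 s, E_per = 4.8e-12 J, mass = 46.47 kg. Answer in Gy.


Total energy deposited = rate * time * E_per
  = 651933 * 10324562 * 4.8e-12 = 32.3084 J
Dose = E_total / mass = 32.3084 / 46.47
Dose = 0.6952535 Gy

0.6953 Gy


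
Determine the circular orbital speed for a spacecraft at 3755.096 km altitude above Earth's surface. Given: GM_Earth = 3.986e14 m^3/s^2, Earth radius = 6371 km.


r = R_E + alt = 6371.0 + 3755.096 = 10126.0960 km = 1.0126096e+07 m
v = sqrt(mu/r) = sqrt(3.986e14 / 1.0126096e+07) = 6274.0450 m/s = 6.2740 km/s

6.2740 km/s


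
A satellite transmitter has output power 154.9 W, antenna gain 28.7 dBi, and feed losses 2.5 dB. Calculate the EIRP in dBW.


Pt = 154.9 W = 21.9005 dBW
EIRP = Pt_dBW + Gt - losses = 21.9005 + 28.7 - 2.5 = 48.1005 dBW

48.1005 dBW


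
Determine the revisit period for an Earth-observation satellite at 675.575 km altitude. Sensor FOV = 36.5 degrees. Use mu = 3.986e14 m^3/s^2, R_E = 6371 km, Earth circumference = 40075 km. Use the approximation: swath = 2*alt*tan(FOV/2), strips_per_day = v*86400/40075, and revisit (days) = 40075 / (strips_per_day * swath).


swath = 2*675.575*tan(0.3185226) = 445.5425 km
v = sqrt(mu/r) = 7521.0696 m/s = 7.5211 km/s
strips/day = v*86400/40075 = 7.5211*86400/40075 = 16.2151
coverage/day = strips * swath = 16.2151 * 445.5425 = 7224.5185 km
revisit = 40075 / 7224.5185 = 5.5471 days

5.5471 days


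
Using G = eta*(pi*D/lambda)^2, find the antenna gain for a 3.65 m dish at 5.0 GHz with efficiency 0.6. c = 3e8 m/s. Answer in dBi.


lambda = c/f = 3e8 / 5.0e+09 = 0.0600 m
G = eta*(pi*D/lambda)^2 = 0.6*(pi*3.65/0.0600)^2
G = 21914.6341 (linear)
G = 10*log10(21914.6341) = 43.4073 dBi

43.4073 dBi


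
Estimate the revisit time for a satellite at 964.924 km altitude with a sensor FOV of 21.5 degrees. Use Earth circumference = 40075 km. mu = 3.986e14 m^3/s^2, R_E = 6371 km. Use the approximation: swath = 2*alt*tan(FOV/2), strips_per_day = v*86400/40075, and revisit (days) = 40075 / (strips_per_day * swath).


swath = 2*964.924*tan(0.1876229) = 366.3931 km
v = sqrt(mu/r) = 7371.2516 m/s = 7.3713 km/s
strips/day = v*86400/40075 = 7.3713*86400/40075 = 15.8921
coverage/day = strips * swath = 15.8921 * 366.3931 = 5822.7578 km
revisit = 40075 / 5822.7578 = 6.8825 days

6.8825 days


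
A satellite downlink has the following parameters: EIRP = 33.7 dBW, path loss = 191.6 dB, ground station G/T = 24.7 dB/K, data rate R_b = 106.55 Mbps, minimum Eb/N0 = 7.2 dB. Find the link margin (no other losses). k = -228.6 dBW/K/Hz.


C/N0 = EIRP - FSPL + G/T - k = 33.7 - 191.6 + 24.7 - (-228.6)
C/N0 = 95.4000 dB-Hz
R_b = 106.55 Mbps = 1.0655e+08 bps -> 10*log10(R_b) = 80.2755 dB-Hz
Eb/N0 = C/N0 - 10*log10(R_b) = 95.4000 - 80.2755 = 15.1245 dB
Margin = Eb/N0 - Eb/N0_req = 15.1245 - 7.2 = 7.9245 dB (link closes)

7.9245 dB


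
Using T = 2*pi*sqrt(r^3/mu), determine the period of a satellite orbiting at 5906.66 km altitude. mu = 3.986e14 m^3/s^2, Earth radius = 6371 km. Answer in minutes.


r = 12277.6600 km = 1.227766e+07 m
T = 2*pi*sqrt(r^3/mu) = 2*pi*sqrt(1.8507459e+21 / 3.986e14)
T = 13538.9388 s = 225.6490 min

225.6490 minutes


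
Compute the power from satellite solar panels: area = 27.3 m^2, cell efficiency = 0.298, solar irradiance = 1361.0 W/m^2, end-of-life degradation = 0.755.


P = area * eta * S * degradation
P = 27.3 * 0.298 * 1361.0 * 0.755
P = 8359.5709 W

8359.5709 W


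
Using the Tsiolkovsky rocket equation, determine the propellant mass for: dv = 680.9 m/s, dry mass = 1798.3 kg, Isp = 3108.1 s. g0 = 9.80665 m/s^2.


ve = Isp * g0 = 3108.1 * 9.80665 = 30480.048865 m/s
mass ratio = exp(dv/ve) = exp(680.9/30480.048865) = 1.02259059
m_prop = m_dry * (mr - 1) = 1798.3 * (1.02259059 - 1)
m_prop = 40.6247 kg

40.6247 kg


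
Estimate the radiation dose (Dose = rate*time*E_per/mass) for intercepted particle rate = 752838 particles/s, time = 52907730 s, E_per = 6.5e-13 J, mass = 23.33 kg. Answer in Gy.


Total energy deposited = rate * time * E_per
  = 752838 * 52907730 * 6.5e-13 = 25.8901 J
Dose = E_total / mass = 25.8901 / 23.33
Dose = 1.1097 Gy

1.1097 Gy


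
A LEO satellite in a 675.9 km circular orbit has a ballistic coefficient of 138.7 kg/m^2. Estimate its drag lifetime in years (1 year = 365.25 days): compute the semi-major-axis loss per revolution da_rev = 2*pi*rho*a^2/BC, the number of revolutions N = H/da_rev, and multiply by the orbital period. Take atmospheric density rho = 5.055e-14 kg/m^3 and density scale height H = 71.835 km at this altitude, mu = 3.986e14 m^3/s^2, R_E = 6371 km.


a = R_E + alt = 7046.9000 km = 7.0469e+06 m
da_rev = 2*pi*rho*a^2/BC = 2*pi*5.055e-14*(7.0469e+06)^2/138.7 = 0.113715793 m per revolution
N = H/da_rev = 71835.0000 m / 0.113715793 m = 631706.4506 revolutions
P = 2*pi*sqrt(a^3/mu) = 5887.1945 s
lifetime = N*P = 631706.4506 * 5887.1945 = 3.7189787e+09 s = 43043.7354 days
years = 43043.7354 / 365.25 = 117.8473 years

117.8473 years


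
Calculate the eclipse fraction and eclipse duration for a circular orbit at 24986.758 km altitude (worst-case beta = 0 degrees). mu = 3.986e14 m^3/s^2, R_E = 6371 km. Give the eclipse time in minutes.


r = 31357.7580 km
T = 921.0378 min
Eclipse fraction = arcsin(R_E/r)/pi = arcsin(6371.0000/31357.7580)/pi
= arcsin(0.2031714)/pi = 0.06512487
Eclipse duration = 0.06512487 * 921.0378 = 59.9825 min

59.9825 minutes


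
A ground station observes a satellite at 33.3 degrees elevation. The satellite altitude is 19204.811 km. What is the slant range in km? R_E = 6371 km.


h = 19204.811 km, el = 33.3 deg
d = -R_E*sin(el) + sqrt((R_E*sin(el))^2 + 2*R_E*h + h^2)
d = -6371.0000*sin(0.5811946) + sqrt((6371.0000*0.5490228)^2 + 2*6371.0000*19204.811 + 19204.811^2)
d = 21517.5158 km

21517.5158 km


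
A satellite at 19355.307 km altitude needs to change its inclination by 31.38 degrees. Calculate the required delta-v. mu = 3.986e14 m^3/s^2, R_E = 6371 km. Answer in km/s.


r = 25726.3070 km = 2.5726307e+07 m
V = sqrt(mu/r) = 3936.2251 m/s
di = 31.38 deg = 0.5476843 rad
dV = 2*V*sin(di/2) = 2*3936.2251*sin(0.2738422)
dV = 2128.9657 m/s = 2.1290 km/s

2.1290 km/s


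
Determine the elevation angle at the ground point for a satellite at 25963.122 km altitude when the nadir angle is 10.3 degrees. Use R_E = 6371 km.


r = R_E + alt = 32334.1220 km
Law of sines in the satellite / Earth-center / ground-point triangle:
  sin(nadir)/R_E = sin(90 + el)/r  =>  cos(el) = (r/R_E)*sin(nadir)
cos(el) = (32334.1220 / 6371.0000) * sin(10.3 deg) = 0.9074576
el = arccos(0.9074576) = 24.8437 deg
(Earth-central angle = 90 - nadir - el = 54.8563 deg)

24.8437 degrees


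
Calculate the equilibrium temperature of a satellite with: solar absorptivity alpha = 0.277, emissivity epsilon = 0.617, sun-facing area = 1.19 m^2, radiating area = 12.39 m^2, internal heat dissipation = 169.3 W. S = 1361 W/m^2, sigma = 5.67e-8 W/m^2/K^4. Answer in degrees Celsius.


Numerator = alpha*S*A_sun + Q_int = 0.277*1361*1.19 + 169.3 = 617.9264 W
Denominator = eps*sigma*A_rad = 0.617*5.67e-8*12.39 = 4.3345052e-07 W/K^4
T^4 = 1.4255985e+09 K^4
T = 194.3119 K = -78.8381 C

-78.8381 degrees Celsius


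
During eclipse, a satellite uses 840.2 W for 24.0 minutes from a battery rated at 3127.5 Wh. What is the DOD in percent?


E_used = P * t / 60 = 840.2 * 24.0 / 60 = 336.0800 Wh
DOD = E_used / E_total * 100 = 336.0800 / 3127.5 * 100
DOD = 10.7460 %

10.7460 %


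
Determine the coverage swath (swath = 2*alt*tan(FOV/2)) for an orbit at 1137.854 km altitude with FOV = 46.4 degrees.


FOV = 46.4 deg = 0.8098328 rad
swath = 2 * alt * tan(FOV/2) = 2 * 1137.854 * tan(0.4049164)
swath = 2 * 1137.854 * 0.4286005
swath = 975.3697 km

975.3697 km


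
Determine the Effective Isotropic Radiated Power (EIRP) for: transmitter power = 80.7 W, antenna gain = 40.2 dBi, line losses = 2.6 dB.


Pt = 80.7 W = 19.0687 dBW
EIRP = Pt_dBW + Gt - losses = 19.0687 + 40.2 - 2.6 = 56.6687 dBW

56.6687 dBW
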